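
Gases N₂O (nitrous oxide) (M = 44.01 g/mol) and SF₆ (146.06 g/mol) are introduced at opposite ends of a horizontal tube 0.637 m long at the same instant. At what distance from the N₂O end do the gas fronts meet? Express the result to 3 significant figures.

0.411 m

Distances travelled in equal time are proportional to diffusion rates, so d_N₂O/d_SF₆ = √(M_SF₆/M_N₂O) = √(146.06/44.01) = 1.822.
With d_N₂O + d_SF₆ = 0.637 m, d_SF₆ = 0.637/(1 + 1.822) = 0.2257 m.
d_N₂O = 0.637 − 0.2257 = 0.411 m.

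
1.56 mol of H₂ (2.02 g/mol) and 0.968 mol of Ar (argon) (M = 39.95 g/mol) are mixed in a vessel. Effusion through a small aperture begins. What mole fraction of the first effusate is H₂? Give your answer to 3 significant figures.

0.878

The effusion rate of species i is ∝ p_i/√M_i ∝ n_i/√M_i.
Mole fraction of H₂ in the effusate = (n_H₂/√M_H₂) / (n_H₂/√M_H₂ + n_Ar/√M_Ar)
= (1.56/√2.02) / (1.56/√2.02 + 0.968/√39.95) = 1.098/(1.098 + 0.1531) = 0.878.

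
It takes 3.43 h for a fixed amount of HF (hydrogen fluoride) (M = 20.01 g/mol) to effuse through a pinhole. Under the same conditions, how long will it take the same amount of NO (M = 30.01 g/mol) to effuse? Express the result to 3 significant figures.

4.20 h

Using Graham's law: t_NO/t_HF = √(M_NO/M_HF) = √(30.01/20.01) = √1.500 = 1.225.
So the time for NO is 3.43 × 1.225 = 4.20 h.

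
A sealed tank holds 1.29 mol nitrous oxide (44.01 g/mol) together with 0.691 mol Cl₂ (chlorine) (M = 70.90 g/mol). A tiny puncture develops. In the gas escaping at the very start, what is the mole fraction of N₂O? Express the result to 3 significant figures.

Effusion rate of each component ∝ n_i/√M_i (partial pressure × 1/√M).
Mole fraction of N₂O in the effusate = (n_N₂O/√M_N₂O) / (n_N₂O/√M_N₂O + n_Cl₂/√M_Cl₂)
= (1.29/√44.01) / (1.29/√44.01 + 0.691/√70.90) = 0.1945/(0.1945 + 0.08206) = 0.703.

0.703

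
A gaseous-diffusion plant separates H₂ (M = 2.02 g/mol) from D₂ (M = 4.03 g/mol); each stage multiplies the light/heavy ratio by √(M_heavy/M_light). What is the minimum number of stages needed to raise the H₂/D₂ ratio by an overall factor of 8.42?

With α = √(4.03/2.02) per stage, ln α = ½ ln(1.99505) = 0.3453.
Need α^N ≥ 8.42 ⇒ N ≥ ln(8.42) / ln α = 2.131 / 0.3453 = 6.17.
So at least 7 stages are needed.

7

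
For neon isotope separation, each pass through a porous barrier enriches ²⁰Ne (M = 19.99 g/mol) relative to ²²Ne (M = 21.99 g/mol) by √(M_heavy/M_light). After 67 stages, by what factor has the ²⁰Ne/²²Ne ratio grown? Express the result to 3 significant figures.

Each stage multiplies the ratio by α = √(21.99/19.99), so after 67 stages the overall factor is α^67 = (21.99/19.99)^(67/2).
= 1.10005^(67/2) = 24.4.

24.4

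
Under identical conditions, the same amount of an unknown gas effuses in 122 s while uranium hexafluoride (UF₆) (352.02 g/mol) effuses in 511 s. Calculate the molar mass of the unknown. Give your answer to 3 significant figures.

20.1 g/mol

From Graham's law, t_X/t_UF₆ = √(M_X/M_UF₆).
122/511 = 0.2387 = √(M_X/352.02)
M_X = 352.02 × 0.2387² = 352.02 × 0.05700 = 20.1 g/mol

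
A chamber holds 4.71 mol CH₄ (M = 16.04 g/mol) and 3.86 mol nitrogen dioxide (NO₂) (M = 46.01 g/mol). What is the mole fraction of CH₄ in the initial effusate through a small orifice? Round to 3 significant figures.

Rate_i ∝ x_i/√M_i (Graham's law weighted by mole fraction), so the effusate composition follows n_i/√M_i.
Mole fraction of CH₄ in the effusate = (n_CH₄/√M_CH₄) / (n_CH₄/√M_CH₄ + n_NO₂/√M_NO₂)
= (4.71/√16.04) / (4.71/√16.04 + 3.86/√46.01) = 1.176/(1.176 + 0.5691) = 0.674.

0.674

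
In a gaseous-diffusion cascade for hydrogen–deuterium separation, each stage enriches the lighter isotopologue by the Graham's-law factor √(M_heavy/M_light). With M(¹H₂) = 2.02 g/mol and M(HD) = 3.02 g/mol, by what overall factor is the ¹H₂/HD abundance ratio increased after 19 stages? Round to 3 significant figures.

Overall factor = α^19 with α = √(3.02/2.02), i.e. (3.02/2.02)^(19/2).
= 1.49505^(19/2) = 45.6.

45.6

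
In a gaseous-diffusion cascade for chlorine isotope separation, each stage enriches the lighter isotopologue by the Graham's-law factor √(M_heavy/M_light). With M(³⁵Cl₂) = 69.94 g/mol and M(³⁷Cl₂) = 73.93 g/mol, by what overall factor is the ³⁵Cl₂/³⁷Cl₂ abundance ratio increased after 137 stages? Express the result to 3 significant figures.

44.7

After 137 stages the ratio has grown by (√(73.93/69.94))^137 = (73.93/69.94)^(137/2).
= 1.05705^(137/2) = 44.7.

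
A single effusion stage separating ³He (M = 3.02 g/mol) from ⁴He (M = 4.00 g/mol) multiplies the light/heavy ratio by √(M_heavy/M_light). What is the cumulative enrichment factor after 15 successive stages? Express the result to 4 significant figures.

Each stage multiplies the ratio by α = √(4.00/3.02), so after 15 stages the overall factor is α^15 = (4.00/3.02)^(15/2).
= 1.32450^(15/2) = 8.230.

8.230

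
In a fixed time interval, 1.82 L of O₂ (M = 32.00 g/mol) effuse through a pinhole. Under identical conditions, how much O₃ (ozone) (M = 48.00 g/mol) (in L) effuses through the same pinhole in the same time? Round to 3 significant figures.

By Graham's law, rate_O₃/rate_O₂ = √(M_O₂/M_O₃) = √(32.00/48.00) = √0.6667 = 0.8165.
So the volume for O₃ is 1.82 × 0.8165 = 1.49 L.

1.49 L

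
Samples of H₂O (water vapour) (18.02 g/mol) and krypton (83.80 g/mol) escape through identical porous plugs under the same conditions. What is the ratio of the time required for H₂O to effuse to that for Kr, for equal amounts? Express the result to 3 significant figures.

Using Graham's law: t_H₂O/t_Kr = √(M_H₂O/M_Kr) = √(18.02/83.80) = √0.2150 = 0.464.

0.464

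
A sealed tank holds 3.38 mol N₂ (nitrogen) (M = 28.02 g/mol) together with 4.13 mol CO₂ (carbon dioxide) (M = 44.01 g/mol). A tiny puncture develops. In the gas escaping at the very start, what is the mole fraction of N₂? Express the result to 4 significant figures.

Rate_i ∝ x_i/√M_i (Graham's law weighted by mole fraction), so the effusate composition follows n_i/√M_i.
Mole fraction of N₂ in the effusate = (n_N₂/√M_N₂) / (n_N₂/√M_N₂ + n_CO₂/√M_CO₂)
= (3.38/√28.02) / (3.38/√28.02 + 4.13/√44.01) = 0.6385/(0.6385 + 0.6226) = 0.5063.

0.5063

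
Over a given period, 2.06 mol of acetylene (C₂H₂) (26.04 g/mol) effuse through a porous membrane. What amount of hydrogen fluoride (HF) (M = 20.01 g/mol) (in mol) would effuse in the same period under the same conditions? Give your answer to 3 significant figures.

2.35 mol

By Graham's law, rate_HF/rate_C₂H₂ = √(M_C₂H₂/M_HF) = √(26.04/20.01) = √1.301 = 1.141.
So the amount for HF is 2.06 × 1.141 = 2.35 mol.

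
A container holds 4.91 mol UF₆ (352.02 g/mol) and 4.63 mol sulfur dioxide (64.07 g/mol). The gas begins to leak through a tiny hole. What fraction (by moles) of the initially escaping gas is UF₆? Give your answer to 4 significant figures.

The effusion rate of species i is ∝ p_i/√M_i ∝ n_i/√M_i.
So x_UF₆ in the escaping gas = (n_UF₆/√M_UF₆) / Σ(n_i/√M_i)
= (4.91/√352.02) / (4.91/√352.02 + 4.63/√64.07) = 0.2617/(0.2617 + 0.5784) = 0.3115.

0.3115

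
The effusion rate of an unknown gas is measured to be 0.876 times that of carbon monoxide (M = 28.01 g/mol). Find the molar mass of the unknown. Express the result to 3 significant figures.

36.5 g/mol

Since effusion rate ∝ 1/√M, rate_X/rate_CO = √(M_CO/M_X).
0.876 = √(28.01/M_X)
M_X = 28.01 / 0.876² = 28.01 / 0.7674 = 36.5 g/mol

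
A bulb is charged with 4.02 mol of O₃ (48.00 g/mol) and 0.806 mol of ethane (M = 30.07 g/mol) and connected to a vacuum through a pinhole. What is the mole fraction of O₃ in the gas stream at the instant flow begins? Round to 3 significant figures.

0.798

The effusion rate of species i is ∝ p_i/√M_i ∝ n_i/√M_i.
x_O₃(eff) = (n_O₃/√M_O₃) / (n_O₃/√M_O₃ + n_C₂H₆/√M_C₂H₆)
= (4.02/√48.00) / (4.02/√48.00 + 0.806/√30.07) = 0.5802/(0.5802 + 0.1470) = 0.798.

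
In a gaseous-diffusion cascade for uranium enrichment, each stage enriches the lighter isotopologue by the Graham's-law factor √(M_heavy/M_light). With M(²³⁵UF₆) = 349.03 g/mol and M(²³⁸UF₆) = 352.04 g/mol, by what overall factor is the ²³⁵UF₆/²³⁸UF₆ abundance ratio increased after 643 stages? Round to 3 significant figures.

15.8

Each stage multiplies the ratio by α = √(352.04/349.03), so after 643 stages the overall factor is α^643 = (352.04/349.03)^(643/2).
= 1.00862^(643/2) = 15.8.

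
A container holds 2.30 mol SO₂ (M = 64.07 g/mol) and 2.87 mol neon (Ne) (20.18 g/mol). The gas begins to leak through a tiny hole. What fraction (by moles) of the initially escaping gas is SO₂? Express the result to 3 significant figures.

Each component's effusion rate ∝ (its partial pressure)·(1/√M) ∝ n_i/√M_i.
Mole fraction of SO₂ in the effusate = (n_SO₂/√M_SO₂) / (n_SO₂/√M_SO₂ + n_Ne/√M_Ne)
= (2.30/√64.07) / (2.30/√64.07 + 2.87/√20.18) = 0.2873/(0.2873 + 0.6389) = 0.310.

0.310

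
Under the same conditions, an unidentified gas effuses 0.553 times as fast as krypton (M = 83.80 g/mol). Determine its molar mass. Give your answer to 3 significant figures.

From Graham's law, rate_X/rate_Kr = √(M_Kr/M_X).
0.553 = √(83.80/M_X)
M_X = 83.80 / 0.553² = 83.80 / 0.3058 = 274 g/mol

274 g/mol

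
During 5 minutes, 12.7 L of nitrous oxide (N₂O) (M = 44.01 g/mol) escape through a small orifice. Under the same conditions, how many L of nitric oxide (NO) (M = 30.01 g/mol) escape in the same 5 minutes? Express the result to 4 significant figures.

15.38 L

Graham's law gives rate_NO/rate_N₂O = √(M_N₂O/M_NO) = √(44.01/30.01) = √1.467 = 1.211.
So the volume for NO is 12.7 × 1.211 = 15.38 L.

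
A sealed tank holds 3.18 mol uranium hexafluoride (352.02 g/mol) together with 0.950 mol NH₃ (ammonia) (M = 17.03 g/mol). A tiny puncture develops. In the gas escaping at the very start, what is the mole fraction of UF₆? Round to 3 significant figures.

0.424

The effusion rate of species i is ∝ p_i/√M_i ∝ n_i/√M_i.
Mole fraction of UF₆ in the effusate = (n_UF₆/√M_UF₆) / (n_UF₆/√M_UF₆ + n_NH₃/√M_NH₃)
= (3.18/√352.02) / (3.18/√352.02 + 0.950/√17.03) = 0.1695/(0.1695 + 0.2302) = 0.424.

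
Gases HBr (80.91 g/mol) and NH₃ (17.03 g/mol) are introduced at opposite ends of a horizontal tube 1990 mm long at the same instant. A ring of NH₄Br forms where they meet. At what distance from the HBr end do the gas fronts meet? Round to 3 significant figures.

Graham's law gives d_HBr/d_NH₃ = rate_HBr/rate_NH₃ = √(M_NH₃/M_HBr) = √(17.03/80.91) = 0.4588.
With d_HBr + d_NH₃ = 1990 mm, d_NH₃ = 1990/(1 + 0.4588) = 1364 mm.
d_HBr = 1990 − 1364 = 626 mm.

626 mm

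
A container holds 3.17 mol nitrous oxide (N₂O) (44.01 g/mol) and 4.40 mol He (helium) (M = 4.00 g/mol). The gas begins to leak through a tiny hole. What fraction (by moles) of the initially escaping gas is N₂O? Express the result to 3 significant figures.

0.178

The effusion rate of species i is ∝ p_i/√M_i ∝ n_i/√M_i.
Mole fraction of N₂O in the effusate = (n_N₂O/√M_N₂O) / (n_N₂O/√M_N₂O + n_He/√M_He)
= (3.17/√44.01) / (3.17/√44.01 + 4.40/√4.00) = 0.4778/(0.4778 + 2.200) = 0.178.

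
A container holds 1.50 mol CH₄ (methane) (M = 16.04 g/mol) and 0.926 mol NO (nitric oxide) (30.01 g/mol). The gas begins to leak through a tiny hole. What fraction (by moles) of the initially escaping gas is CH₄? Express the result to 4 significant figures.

Effusion rate of each component ∝ n_i/√M_i (partial pressure × 1/√M).
So x_CH₄ in the escaping gas = (n_CH₄/√M_CH₄) / Σ(n_i/√M_i)
= (1.50/√16.04) / (1.50/√16.04 + 0.926/√30.01) = 0.3745/(0.3745 + 0.1690) = 0.6890.

0.6890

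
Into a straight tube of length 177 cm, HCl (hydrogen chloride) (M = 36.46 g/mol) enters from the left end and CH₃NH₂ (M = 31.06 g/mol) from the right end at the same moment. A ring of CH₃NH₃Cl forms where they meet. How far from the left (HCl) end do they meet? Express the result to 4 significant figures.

Graham's law gives d_HCl/d_CH₃NH₂ = rate_HCl/rate_CH₃NH₂ = √(M_CH₃NH₂/M_HCl) = √(31.06/36.46) = 0.9230.
With d_HCl + d_CH₃NH₂ = 177 cm, d_CH₃NH₂ = 177/(1 + 0.9230) = 92.04 cm.
d_HCl = 177 − 92.04 = 84.96 cm.

84.96 cm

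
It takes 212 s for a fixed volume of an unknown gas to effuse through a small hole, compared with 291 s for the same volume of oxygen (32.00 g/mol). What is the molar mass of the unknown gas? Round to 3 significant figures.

17.0 g/mol

Since effusion rate ∝ 1/√M, t_X/t_O₂ = √(M_X/M_O₂).
212/291 = 0.7285 = √(M_X/32.00)
M_X = 32.00 × 0.7285² = 32.00 × 0.5307 = 17.0 g/mol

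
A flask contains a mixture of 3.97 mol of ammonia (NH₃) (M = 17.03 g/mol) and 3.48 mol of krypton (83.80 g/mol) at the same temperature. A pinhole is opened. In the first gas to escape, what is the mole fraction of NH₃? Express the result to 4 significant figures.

0.7168

Effusion rate of each component ∝ n_i/√M_i (partial pressure × 1/√M).
So x_NH₃ in the escaping gas = (n_NH₃/√M_NH₃) / Σ(n_i/√M_i)
= (3.97/√17.03) / (3.97/√17.03 + 3.48/√83.80) = 0.9620/(0.9620 + 0.3802) = 0.7168.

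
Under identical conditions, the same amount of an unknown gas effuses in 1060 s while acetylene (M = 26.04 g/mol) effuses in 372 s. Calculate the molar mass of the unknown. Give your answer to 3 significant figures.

Since effusion rate ∝ 1/√M, t_X/t_C₂H₂ = √(M_X/M_C₂H₂).
1060/372 = 2.849 = √(M_X/26.04)
M_X = 26.04 × 2.849² = 26.04 × 8.119 = 211 g/mol

211 g/mol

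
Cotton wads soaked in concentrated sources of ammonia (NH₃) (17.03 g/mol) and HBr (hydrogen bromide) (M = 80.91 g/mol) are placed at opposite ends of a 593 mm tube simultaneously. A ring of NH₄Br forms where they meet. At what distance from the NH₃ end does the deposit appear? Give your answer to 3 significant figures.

Graham's law gives d_NH₃/d_HBr = rate_NH₃/rate_HBr = √(M_HBr/M_NH₃) = √(80.91/17.03) = 2.180.
With d_NH₃ + d_HBr = 593 mm, d_HBr = 593/(1 + 2.180) = 186.5 mm.
d_NH₃ = 593 − 186.5 = 407 mm.

407 mm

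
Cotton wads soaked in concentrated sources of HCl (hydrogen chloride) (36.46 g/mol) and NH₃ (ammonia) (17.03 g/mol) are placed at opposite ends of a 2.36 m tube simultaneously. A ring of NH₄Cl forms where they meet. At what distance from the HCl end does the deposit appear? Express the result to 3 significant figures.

0.958 m

The fronts meet when d_HCl + d_NH₃ = L with d_HCl/d_NH₃ = √(M_NH₃/M_HCl) (Graham's law). Here √(M_NH₃/M_HCl) = √(17.03/36.46) = 0.6834.
With d_HCl + d_NH₃ = 2.36 m, d_NH₃ = 2.36/(1 + 0.6834) = 1.402 m.
d_HCl = 2.36 − 1.402 = 0.958 m.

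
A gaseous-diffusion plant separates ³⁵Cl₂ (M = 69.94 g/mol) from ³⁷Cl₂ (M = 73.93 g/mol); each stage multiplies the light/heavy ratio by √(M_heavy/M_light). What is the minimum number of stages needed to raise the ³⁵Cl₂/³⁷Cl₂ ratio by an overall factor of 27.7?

Single-stage factor α = √(73.93/69.94), so ln α = ½ ln(1.05705) = 0.02774.
Need α^N ≥ 27.7 ⇒ N ≥ ln(27.7) / ln α = 3.321 / 0.02774 = 119.73.
So at least 120 stages are needed.

120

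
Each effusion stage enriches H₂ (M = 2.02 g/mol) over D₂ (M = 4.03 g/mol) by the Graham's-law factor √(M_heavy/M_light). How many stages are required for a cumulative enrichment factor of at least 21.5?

9

Single-stage factor α = √(4.03/2.02), so ln α = ½ ln(1.99505) = 0.3453.
Need α^N ≥ 21.5 ⇒ N ≥ ln(21.5) / ln α = 3.068 / 0.3453 = 8.88.
Rounding up, N = 9 stages.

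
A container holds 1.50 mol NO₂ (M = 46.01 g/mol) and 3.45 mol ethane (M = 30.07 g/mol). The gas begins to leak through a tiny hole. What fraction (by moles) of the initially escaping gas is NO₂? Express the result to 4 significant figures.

Rate_i ∝ x_i/√M_i (Graham's law weighted by mole fraction), so the effusate composition follows n_i/√M_i.
Mole fraction of NO₂ in the effusate = (n_NO₂/√M_NO₂) / (n_NO₂/√M_NO₂ + n_C₂H₆/√M_C₂H₆)
= (1.50/√46.01) / (1.50/√46.01 + 3.45/√30.07) = 0.2211/(0.2211 + 0.6291) = 0.2601.

0.2601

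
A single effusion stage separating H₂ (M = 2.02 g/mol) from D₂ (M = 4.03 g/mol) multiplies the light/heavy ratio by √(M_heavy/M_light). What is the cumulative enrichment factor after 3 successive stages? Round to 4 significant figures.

2.818

After 3 stages the ratio has grown by (√(4.03/2.02))^3 = (4.03/2.02)^(3/2).
= 1.99505^(3/2) = 2.818.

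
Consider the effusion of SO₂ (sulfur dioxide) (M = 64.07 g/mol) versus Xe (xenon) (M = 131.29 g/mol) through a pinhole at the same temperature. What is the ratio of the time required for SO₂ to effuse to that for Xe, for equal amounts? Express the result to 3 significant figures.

Since effusion rate ∝ 1/√M, t_SO₂/t_Xe = √(M_SO₂/M_Xe) = √(64.07/131.29) = √0.4880 = 0.699.

0.699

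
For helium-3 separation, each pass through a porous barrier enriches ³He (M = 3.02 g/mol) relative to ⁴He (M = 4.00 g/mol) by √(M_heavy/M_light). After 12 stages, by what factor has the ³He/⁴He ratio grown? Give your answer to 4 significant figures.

5.399

Each stage multiplies the ratio by α = √(4.00/3.02), so after 12 stages the overall factor is α^12 = (4.00/3.02)^(12/2).
= 1.32450^6 = 5.399.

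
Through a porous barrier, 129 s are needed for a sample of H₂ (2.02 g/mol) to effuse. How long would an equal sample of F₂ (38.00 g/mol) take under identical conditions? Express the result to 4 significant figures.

From Graham's law, t_F₂/t_H₂ = √(M_F₂/M_H₂) = √(38.00/2.02) = √18.81 = 4.337.
So the time for F₂ is 129 × 4.337 = 559.5 s.

559.5 s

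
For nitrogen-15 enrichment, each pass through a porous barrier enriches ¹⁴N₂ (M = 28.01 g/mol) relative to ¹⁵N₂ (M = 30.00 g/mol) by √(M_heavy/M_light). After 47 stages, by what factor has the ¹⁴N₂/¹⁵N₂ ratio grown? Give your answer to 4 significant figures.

5.018

After 47 stages the ratio has grown by (√(30.00/28.01))^47 = (30.00/28.01)^(47/2).
= 1.07105^(47/2) = 5.018.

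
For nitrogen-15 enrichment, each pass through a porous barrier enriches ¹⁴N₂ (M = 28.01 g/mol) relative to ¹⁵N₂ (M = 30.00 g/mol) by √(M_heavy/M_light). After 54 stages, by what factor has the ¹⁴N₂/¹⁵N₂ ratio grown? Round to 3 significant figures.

6.38

The single-stage factor is √(M_heavy/M_light), so 54 stages give [√(30.00/28.01)]^54 = (30.00/28.01)^(54/2).
= 1.07105^27 = 6.38.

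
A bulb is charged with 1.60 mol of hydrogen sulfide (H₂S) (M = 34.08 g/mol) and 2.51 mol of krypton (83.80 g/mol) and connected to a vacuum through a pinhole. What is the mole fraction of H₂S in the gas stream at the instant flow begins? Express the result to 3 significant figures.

Each component's effusion rate ∝ (its partial pressure)·(1/√M) ∝ n_i/√M_i.
So x_H₂S in the escaping gas = (n_H₂S/√M_H₂S) / Σ(n_i/√M_i)
= (1.60/√34.08) / (1.60/√34.08 + 2.51/√83.80) = 0.2741/(0.2741 + 0.2742) = 0.500.

0.500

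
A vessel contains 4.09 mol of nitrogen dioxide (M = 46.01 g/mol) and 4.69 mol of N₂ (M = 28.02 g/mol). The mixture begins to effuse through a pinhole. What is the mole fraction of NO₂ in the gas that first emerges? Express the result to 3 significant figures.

Each component's effusion rate ∝ (its partial pressure)·(1/√M) ∝ n_i/√M_i.
Mole fraction of NO₂ in the effusate = (n_NO₂/√M_NO₂) / (n_NO₂/√M_NO₂ + n_N₂/√M_N₂)
= (4.09/√46.01) / (4.09/√46.01 + 4.69/√28.02) = 0.6030/(0.6030 + 0.8860) = 0.405.

0.405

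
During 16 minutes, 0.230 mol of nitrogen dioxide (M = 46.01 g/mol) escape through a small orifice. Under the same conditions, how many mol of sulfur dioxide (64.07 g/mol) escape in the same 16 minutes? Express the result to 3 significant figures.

From Graham's law, rate_SO₂/rate_NO₂ = √(M_NO₂/M_SO₂) = √(46.01/64.07) = √0.7181 = 0.8474.
So the amount for SO₂ is 0.230 × 0.8474 = 0.195 mol.

0.195 mol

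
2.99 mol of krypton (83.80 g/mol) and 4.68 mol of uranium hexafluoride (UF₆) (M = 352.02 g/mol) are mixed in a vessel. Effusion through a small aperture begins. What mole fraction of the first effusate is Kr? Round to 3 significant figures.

0.567

Rate_i ∝ x_i/√M_i (Graham's law weighted by mole fraction), so the effusate composition follows n_i/√M_i.
x_Kr(eff) = (n_Kr/√M_Kr) / (n_Kr/√M_Kr + n_UF₆/√M_UF₆)
= (2.99/√83.80) / (2.99/√83.80 + 4.68/√352.02) = 0.3266/(0.3266 + 0.2494) = 0.567.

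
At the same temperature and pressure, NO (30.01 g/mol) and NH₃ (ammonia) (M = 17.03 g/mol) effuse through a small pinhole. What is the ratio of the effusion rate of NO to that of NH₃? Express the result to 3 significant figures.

Using Graham's law: rate_NO/rate_NH₃ = √(M_NH₃/M_NO) = √(17.03/30.01) = √0.5675 = 0.753.

0.753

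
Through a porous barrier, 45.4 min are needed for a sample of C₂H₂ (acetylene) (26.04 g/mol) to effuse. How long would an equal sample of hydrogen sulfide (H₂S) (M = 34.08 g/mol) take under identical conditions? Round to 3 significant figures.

51.9 min

From Graham's law, t_H₂S/t_C₂H₂ = √(M_H₂S/M_C₂H₂) = √(34.08/26.04) = √1.309 = 1.144.
So the time for H₂S is 45.4 × 1.144 = 51.9 min.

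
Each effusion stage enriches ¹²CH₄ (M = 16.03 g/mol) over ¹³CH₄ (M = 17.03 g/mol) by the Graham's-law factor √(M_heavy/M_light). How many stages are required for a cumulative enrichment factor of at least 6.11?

Single-stage factor α = √(17.03/16.03), so ln α = ½ ln(1.06238) = 0.03026.
Need α^N ≥ 6.11 ⇒ N ≥ ln(6.11) / ln α = 1.810 / 0.03026 = 59.82.
Minimum whole number of stages: N = 60.

60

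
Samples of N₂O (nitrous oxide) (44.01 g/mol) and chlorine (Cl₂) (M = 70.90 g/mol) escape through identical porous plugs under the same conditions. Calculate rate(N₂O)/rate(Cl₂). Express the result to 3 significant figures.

Graham's law gives rate_N₂O/rate_Cl₂ = √(M_Cl₂/M_N₂O) = √(70.90/44.01) = √1.611 = 1.27.

1.27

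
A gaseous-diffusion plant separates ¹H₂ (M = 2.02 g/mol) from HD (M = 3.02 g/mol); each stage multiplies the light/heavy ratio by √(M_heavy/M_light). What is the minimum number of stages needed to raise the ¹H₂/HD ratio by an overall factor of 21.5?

16

With α = √(3.02/2.02) per stage, ln α = ½ ln(1.49505) = 0.2011.
Need α^N ≥ 21.5 ⇒ N ≥ ln(21.5) / ln α = 3.068 / 0.2011 = 15.26.
Rounding up, N = 16 stages.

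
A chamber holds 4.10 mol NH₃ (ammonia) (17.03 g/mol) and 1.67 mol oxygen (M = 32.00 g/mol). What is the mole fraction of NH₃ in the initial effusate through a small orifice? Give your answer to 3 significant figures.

Rate_i ∝ x_i/√M_i (Graham's law weighted by mole fraction), so the effusate composition follows n_i/√M_i.
x_NH₃(eff) = (n_NH₃/√M_NH₃) / (n_NH₃/√M_NH₃ + n_O₂/√M_O₂)
= (4.10/√17.03) / (4.10/√17.03 + 1.67/√32.00) = 0.9935/(0.9935 + 0.2952) = 0.771.

0.771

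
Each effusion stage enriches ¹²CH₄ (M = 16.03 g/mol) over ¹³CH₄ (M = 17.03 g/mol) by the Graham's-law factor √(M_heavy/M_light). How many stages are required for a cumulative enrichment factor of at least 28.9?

Per stage α = (17.03/16.03)^(1/2) = 1.06238^0.5, giving ln α = 0.03026.
Need α^N ≥ 28.9 ⇒ N ≥ ln(28.9) / ln α = 3.364 / 0.03026 = 111.17.
Minimum whole number of stages: N = 112.

112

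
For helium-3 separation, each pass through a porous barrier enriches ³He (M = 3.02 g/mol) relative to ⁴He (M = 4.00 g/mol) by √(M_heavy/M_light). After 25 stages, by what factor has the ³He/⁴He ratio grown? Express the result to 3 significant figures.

33.5

After 25 stages the ratio has grown by (√(4.00/3.02))^25 = (4.00/3.02)^(25/2).
= 1.32450^(25/2) = 33.5.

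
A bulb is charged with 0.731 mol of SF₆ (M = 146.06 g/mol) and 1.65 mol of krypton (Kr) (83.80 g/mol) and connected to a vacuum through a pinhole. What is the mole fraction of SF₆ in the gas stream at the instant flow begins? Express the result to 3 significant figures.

0.251

Each component's effusion rate ∝ (its partial pressure)·(1/√M) ∝ n_i/√M_i.
x_SF₆(eff) = (n_SF₆/√M_SF₆) / (n_SF₆/√M_SF₆ + n_Kr/√M_Kr)
= (0.731/√146.06) / (0.731/√146.06 + 1.65/√83.80) = 0.06049/(0.06049 + 0.1802) = 0.251.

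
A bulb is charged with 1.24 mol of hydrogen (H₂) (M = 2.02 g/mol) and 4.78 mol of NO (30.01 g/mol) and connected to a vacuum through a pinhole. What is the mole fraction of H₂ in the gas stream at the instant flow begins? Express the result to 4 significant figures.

Rate_i ∝ x_i/√M_i (Graham's law weighted by mole fraction), so the effusate composition follows n_i/√M_i.
So x_H₂ in the escaping gas = (n_H₂/√M_H₂) / Σ(n_i/√M_i)
= (1.24/√2.02) / (1.24/√2.02 + 4.78/√30.01) = 0.8725/(0.8725 + 0.8726) = 0.5000.

0.5000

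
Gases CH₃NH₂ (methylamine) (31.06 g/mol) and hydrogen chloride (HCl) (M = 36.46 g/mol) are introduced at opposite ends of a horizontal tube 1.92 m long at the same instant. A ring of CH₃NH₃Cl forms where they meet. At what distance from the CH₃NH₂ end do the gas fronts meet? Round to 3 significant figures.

In equal time, each gas travels a distance ∝ its rate ∝ 1/√M, so d_CH₃NH₂/d_HCl = √(M_HCl/M_CH₃NH₂) = √(36.46/31.06) = 1.083.
With d_CH₃NH₂ + d_HCl = 1.92 m, d_HCl = 1.92/(1 + 1.083) = 0.9215 m.
d_CH₃NH₂ = 1.92 − 0.9215 = 0.998 m.

0.998 m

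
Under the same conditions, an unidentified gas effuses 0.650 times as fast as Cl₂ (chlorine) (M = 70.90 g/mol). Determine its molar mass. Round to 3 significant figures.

From Graham's law, rate_X/rate_Cl₂ = √(M_Cl₂/M_X).
0.650 = √(70.90/M_X)
M_X = 70.90 / 0.650² = 70.90 / 0.4225 = 168 g/mol

168 g/mol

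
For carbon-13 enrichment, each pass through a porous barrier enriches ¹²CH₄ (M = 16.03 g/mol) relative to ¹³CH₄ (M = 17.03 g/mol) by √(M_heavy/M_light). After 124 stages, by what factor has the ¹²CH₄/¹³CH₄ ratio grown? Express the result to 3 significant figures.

Each stage multiplies the ratio by α = √(17.03/16.03), so after 124 stages the overall factor is α^124 = (17.03/16.03)^(124/2).
= 1.06238^62 = 42.6.

42.6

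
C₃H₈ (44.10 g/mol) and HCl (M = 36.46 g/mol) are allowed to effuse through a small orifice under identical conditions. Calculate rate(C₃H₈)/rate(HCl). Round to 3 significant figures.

0.909

Since effusion rate ∝ 1/√M, rate_C₃H₈/rate_HCl = √(M_HCl/M_C₃H₈) = √(36.46/44.10) = √0.8268 = 0.909.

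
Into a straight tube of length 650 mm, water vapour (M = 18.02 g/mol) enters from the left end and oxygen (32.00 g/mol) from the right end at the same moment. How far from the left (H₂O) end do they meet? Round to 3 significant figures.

The fronts meet when d_H₂O + d_O₂ = L with d_H₂O/d_O₂ = √(M_O₂/M_H₂O) (Graham's law). Here √(M_O₂/M_H₂O) = √(32.00/18.02) = 1.333.
With d_H₂O + d_O₂ = 650 mm, d_O₂ = 650/(1 + 1.333) = 278.7 mm.
d_H₂O = 650 − 278.7 = 371 mm.

371 mm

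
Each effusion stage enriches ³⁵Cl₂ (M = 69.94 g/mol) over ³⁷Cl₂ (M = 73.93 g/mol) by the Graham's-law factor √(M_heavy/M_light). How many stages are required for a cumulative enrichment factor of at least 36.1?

Single-stage factor α = √(73.93/69.94), so ln α = ½ ln(1.05705) = 0.02774.
Need α^N ≥ 36.1 ⇒ N ≥ ln(36.1) / ln α = 3.586 / 0.02774 = 129.28.
Minimum whole number of stages: N = 130.

130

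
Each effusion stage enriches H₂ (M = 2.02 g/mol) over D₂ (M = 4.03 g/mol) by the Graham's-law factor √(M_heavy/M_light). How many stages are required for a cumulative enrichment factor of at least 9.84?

Single-stage factor α = √(4.03/2.02), so ln α = ½ ln(1.99505) = 0.3453.
Need α^N ≥ 9.84 ⇒ N ≥ ln(9.84) / ln α = 2.286 / 0.3453 = 6.62.
So at least 7 stages are needed.

7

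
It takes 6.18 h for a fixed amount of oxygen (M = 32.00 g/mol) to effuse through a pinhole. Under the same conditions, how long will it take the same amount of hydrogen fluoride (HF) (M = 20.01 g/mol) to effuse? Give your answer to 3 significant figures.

4.89 h

By Graham's law, t_HF/t_O₂ = √(M_HF/M_O₂) = √(20.01/32.00) = √0.6253 = 0.7908.
So the time for HF is 6.18 × 0.7908 = 4.89 h.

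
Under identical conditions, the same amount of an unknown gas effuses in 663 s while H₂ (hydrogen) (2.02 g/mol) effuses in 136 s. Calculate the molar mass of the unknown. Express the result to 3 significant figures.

48.0 g/mol

Using Graham's law: t_X/t_H₂ = √(M_X/M_H₂).
663/136 = 4.875 = √(M_X/2.02)
M_X = 2.02 × 4.875² = 2.02 × 23.77 = 48.0 g/mol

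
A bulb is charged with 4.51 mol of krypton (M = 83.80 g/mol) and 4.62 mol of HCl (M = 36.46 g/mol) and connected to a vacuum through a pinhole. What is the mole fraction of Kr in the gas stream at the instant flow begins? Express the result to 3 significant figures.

0.392

The effusion rate of species i is ∝ p_i/√M_i ∝ n_i/√M_i.
Mole fraction of Kr in the effusate = (n_Kr/√M_Kr) / (n_Kr/√M_Kr + n_HCl/√M_HCl)
= (4.51/√83.80) / (4.51/√83.80 + 4.62/√36.46) = 0.4927/(0.4927 + 0.7651) = 0.392.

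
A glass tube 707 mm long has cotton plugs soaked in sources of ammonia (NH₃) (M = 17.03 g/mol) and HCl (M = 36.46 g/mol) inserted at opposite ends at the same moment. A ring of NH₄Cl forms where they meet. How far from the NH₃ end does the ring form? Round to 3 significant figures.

The fronts meet when d_NH₃ + d_HCl = L with d_NH₃/d_HCl = √(M_HCl/M_NH₃) (Graham's law). Here √(M_HCl/M_NH₃) = √(36.46/17.03) = 1.463.
With d_NH₃ + d_HCl = 707 mm, d_HCl = 707/(1 + 1.463) = 287.0 mm.
d_NH₃ = 707 − 287.0 = 420 mm.

420 mm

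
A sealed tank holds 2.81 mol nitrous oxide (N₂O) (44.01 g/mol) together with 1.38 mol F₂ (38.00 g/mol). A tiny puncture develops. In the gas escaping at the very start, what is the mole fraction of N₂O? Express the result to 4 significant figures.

0.6542

Effusion rate of each component ∝ n_i/√M_i (partial pressure × 1/√M).
So x_N₂O in the escaping gas = (n_N₂O/√M_N₂O) / Σ(n_i/√M_i)
= (2.81/√44.01) / (2.81/√44.01 + 1.38/√38.00) = 0.4236/(0.4236 + 0.2239) = 0.6542.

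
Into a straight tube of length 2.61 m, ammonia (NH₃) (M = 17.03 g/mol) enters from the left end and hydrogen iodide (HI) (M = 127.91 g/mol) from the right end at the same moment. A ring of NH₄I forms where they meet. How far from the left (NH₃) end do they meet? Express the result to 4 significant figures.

1.912 m

Graham's law gives d_NH₃/d_HI = rate_NH₃/rate_HI = √(M_HI/M_NH₃) = √(127.91/17.03) = 2.741.
With d_NH₃ + d_HI = 2.61 m, d_HI = 2.61/(1 + 2.741) = 0.6977 m.
d_NH₃ = 2.61 − 0.6977 = 1.912 m.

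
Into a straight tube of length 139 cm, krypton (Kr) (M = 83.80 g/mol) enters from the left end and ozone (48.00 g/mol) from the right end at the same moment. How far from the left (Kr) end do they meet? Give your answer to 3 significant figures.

Graham's law gives d_Kr/d_O₃ = rate_Kr/rate_O₃ = √(M_O₃/M_Kr) = √(48.00/83.80) = 0.7568.
With d_Kr + d_O₃ = 139 cm, d_O₃ = 139/(1 + 0.7568) = 79.12 cm.
d_Kr = 139 − 79.12 = 59.9 cm.

59.9 cm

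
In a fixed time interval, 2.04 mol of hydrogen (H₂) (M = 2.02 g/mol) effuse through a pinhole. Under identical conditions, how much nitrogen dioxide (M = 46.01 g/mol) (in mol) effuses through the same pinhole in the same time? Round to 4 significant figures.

By Graham's law, rate_NO₂/rate_H₂ = √(M_H₂/M_NO₂) = √(2.02/46.01) = √0.04390 = 0.2095.
So the amount for NO₂ is 2.04 × 0.2095 = 0.4274 mol.

0.4274 mol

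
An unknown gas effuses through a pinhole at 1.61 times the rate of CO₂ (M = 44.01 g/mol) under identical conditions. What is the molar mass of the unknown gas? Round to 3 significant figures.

Graham's law gives rate_X/rate_CO₂ = √(M_CO₂/M_X).
1.61 = √(44.01/M_X)
M_X = 44.01 / 1.61² = 44.01 / 2.592 = 17.0 g/mol

17.0 g/mol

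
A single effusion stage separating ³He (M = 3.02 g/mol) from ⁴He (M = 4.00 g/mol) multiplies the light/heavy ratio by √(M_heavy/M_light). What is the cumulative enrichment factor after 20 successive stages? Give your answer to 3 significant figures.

Each stage multiplies the ratio by α = √(4.00/3.02), so after 20 stages the overall factor is α^20 = (4.00/3.02)^(20/2).
= 1.32450^10 = 16.6.

16.6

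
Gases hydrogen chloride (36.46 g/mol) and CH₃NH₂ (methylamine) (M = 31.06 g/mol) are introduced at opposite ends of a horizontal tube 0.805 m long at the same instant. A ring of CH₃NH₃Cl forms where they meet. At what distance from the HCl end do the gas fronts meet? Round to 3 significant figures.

0.386 m

Graham's law gives d_HCl/d_CH₃NH₂ = rate_HCl/rate_CH₃NH₂ = √(M_CH₃NH₂/M_HCl) = √(31.06/36.46) = 0.9230.
With d_HCl + d_CH₃NH₂ = 0.805 m, d_CH₃NH₂ = 0.805/(1 + 0.9230) = 0.4186 m.
d_HCl = 0.805 − 0.4186 = 0.386 m.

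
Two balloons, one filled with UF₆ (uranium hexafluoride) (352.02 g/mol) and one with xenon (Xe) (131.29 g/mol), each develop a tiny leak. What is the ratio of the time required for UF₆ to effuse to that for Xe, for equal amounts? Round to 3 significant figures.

Using Graham's law: t_UF₆/t_Xe = √(M_UF₆/M_Xe) = √(352.02/131.29) = √2.681 = 1.64.

1.64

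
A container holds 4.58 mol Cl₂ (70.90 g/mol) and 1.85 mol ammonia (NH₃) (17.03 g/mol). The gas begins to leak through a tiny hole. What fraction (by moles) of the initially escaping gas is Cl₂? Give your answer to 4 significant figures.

Rate_i ∝ x_i/√M_i (Graham's law weighted by mole fraction), so the effusate composition follows n_i/√M_i.
x_Cl₂(eff) = (n_Cl₂/√M_Cl₂) / (n_Cl₂/√M_Cl₂ + n_NH₃/√M_NH₃)
= (4.58/√70.90) / (4.58/√70.90 + 1.85/√17.03) = 0.5439/(0.5439 + 0.4483) = 0.5482.

0.5482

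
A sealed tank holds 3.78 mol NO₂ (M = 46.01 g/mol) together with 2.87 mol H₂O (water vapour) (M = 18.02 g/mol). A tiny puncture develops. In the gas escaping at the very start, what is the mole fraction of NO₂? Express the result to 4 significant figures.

Each component's effusion rate ∝ (its partial pressure)·(1/√M) ∝ n_i/√M_i.
Mole fraction of NO₂ in the effusate = (n_NO₂/√M_NO₂) / (n_NO₂/√M_NO₂ + n_H₂O/√M_H₂O)
= (3.78/√46.01) / (3.78/√46.01 + 2.87/√18.02) = 0.5573/(0.5573 + 0.6761) = 0.4518.

0.4518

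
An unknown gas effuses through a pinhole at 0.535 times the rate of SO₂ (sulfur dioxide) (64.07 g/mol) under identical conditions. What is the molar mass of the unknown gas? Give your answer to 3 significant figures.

224 g/mol

Since effusion rate ∝ 1/√M, rate_X/rate_SO₂ = √(M_SO₂/M_X).
0.535 = √(64.07/M_X)
M_X = 64.07 / 0.535² = 64.07 / 0.2862 = 224 g/mol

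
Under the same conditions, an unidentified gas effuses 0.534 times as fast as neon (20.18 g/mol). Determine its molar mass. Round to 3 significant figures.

70.8 g/mol

From Graham's law, rate_X/rate_Ne = √(M_Ne/M_X).
0.534 = √(20.18/M_X)
M_X = 20.18 / 0.534² = 20.18 / 0.2852 = 70.8 g/mol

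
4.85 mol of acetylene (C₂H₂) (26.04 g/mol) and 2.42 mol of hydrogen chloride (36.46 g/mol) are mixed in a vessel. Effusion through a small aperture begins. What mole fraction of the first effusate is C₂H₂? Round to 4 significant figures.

Effusion rate of each component ∝ n_i/√M_i (partial pressure × 1/√M).
x_C₂H₂(eff) = (n_C₂H₂/√M_C₂H₂) / (n_C₂H₂/√M_C₂H₂ + n_HCl/√M_HCl)
= (4.85/√26.04) / (4.85/√26.04 + 2.42/√36.46) = 0.9504/(0.9504 + 0.4008) = 0.7034.

0.7034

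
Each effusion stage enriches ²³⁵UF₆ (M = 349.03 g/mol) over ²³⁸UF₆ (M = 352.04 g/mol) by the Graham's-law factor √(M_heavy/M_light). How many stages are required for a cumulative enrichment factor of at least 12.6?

591

Single-stage factor α = √(352.04/349.03), so ln α = ½ ln(1.00862) = 0.004293.
Need α^N ≥ 12.6 ⇒ N ≥ ln(12.6) / ln α = 2.534 / 0.004293 = 590.13.
Minimum whole number of stages: N = 591.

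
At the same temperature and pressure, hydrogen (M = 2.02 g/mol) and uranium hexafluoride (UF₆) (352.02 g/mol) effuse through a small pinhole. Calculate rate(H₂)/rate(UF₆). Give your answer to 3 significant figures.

Using Graham's law: rate_H₂/rate_UF₆ = √(M_UF₆/M_H₂) = √(352.02/2.02) = √174.3 = 13.2.

13.2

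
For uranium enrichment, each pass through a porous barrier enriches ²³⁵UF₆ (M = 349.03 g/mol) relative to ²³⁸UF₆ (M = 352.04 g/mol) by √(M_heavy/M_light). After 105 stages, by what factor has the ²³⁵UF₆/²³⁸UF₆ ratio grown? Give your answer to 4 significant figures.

Each stage multiplies the ratio by α = √(352.04/349.03), so after 105 stages the overall factor is α^105 = (352.04/349.03)^(105/2).
= 1.00862^(105/2) = 1.570.

1.570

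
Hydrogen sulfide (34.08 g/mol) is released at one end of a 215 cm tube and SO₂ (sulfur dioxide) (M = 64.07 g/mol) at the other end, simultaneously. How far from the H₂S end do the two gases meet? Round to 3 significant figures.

Graham's law gives d_H₂S/d_SO₂ = rate_H₂S/rate_SO₂ = √(M_SO₂/M_H₂S) = √(64.07/34.08) = 1.371.
With d_H₂S + d_SO₂ = 215 cm, d_SO₂ = 215/(1 + 1.371) = 90.67 cm.
d_H₂S = 215 − 90.67 = 124 cm.

124 cm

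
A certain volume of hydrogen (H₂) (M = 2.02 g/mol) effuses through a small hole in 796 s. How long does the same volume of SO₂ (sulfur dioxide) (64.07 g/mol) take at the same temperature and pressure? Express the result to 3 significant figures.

4480 s

By Graham's law, t_SO₂/t_H₂ = √(M_SO₂/M_H₂) = √(64.07/2.02) = √31.72 = 5.632.
So the time for SO₂ is 796 × 5.632 = 4480 s.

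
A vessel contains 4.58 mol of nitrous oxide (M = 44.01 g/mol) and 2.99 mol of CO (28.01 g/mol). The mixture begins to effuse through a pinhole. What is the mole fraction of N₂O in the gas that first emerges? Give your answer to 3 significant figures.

0.550

Each component's effusion rate ∝ (its partial pressure)·(1/√M) ∝ n_i/√M_i.
So x_N₂O in the escaping gas = (n_N₂O/√M_N₂O) / Σ(n_i/√M_i)
= (4.58/√44.01) / (4.58/√44.01 + 2.99/√28.01) = 0.6904/(0.6904 + 0.5650) = 0.550.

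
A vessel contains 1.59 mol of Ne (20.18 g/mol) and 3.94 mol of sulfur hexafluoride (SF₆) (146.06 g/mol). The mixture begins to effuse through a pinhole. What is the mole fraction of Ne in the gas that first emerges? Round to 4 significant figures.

Rate_i ∝ x_i/√M_i (Graham's law weighted by mole fraction), so the effusate composition follows n_i/√M_i.
Mole fraction of Ne in the effusate = (n_Ne/√M_Ne) / (n_Ne/√M_Ne + n_SF₆/√M_SF₆)
= (1.59/√20.18) / (1.59/√20.18 + 3.94/√146.06) = 0.3539/(0.3539 + 0.3260) = 0.5205.

0.5205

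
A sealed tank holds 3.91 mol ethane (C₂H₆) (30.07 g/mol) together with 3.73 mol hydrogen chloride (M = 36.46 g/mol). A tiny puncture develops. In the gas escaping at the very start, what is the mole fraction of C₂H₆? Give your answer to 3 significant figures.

0.536

Rate_i ∝ x_i/√M_i (Graham's law weighted by mole fraction), so the effusate composition follows n_i/√M_i.
x_C₂H₆(eff) = (n_C₂H₆/√M_C₂H₆) / (n_C₂H₆/√M_C₂H₆ + n_HCl/√M_HCl)
= (3.91/√30.07) / (3.91/√30.07 + 3.73/√36.46) = 0.7130/(0.7130 + 0.6177) = 0.536.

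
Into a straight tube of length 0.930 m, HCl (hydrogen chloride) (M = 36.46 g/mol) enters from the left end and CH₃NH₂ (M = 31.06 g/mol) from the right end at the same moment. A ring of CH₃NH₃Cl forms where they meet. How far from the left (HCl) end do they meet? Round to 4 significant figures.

The fronts meet when d_HCl + d_CH₃NH₂ = L with d_HCl/d_CH₃NH₂ = √(M_CH₃NH₂/M_HCl) (Graham's law). Here √(M_CH₃NH₂/M_HCl) = √(31.06/36.46) = 0.9230.
With d_HCl + d_CH₃NH₂ = 0.930 m, d_CH₃NH₂ = 0.930/(1 + 0.9230) = 0.4836 m.
d_HCl = 0.930 − 0.4836 = 0.4464 m.

0.4464 m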